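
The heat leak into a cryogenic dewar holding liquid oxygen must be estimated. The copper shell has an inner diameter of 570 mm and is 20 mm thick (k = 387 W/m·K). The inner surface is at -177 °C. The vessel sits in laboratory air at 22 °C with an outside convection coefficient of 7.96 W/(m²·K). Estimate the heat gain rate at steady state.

Q ≈ 1850 W

Radial (spherical) resistances in series:
R_copper shell = (1/0.285 − 1/0.305)/(4π×387) = 4.731×10^-5 K/W
R_outer film = 1/(h·4πr_o²) = 1/(7.96×4π×0.305²) = 0.1075 K/W
R_total = 0.1075 K/W
Q = ΔT/R_total = 199/0.1075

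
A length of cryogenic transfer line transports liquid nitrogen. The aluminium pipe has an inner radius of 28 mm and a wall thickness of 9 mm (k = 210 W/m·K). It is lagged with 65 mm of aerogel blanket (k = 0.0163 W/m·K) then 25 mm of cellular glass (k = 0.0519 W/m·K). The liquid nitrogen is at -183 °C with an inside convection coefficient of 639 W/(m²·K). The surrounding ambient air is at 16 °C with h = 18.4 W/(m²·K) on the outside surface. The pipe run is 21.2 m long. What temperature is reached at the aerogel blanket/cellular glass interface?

T ≈ 2.17 °C

For a radial system each layer contributes R = ln(r_out/r_in)/(2πkL); films add R = 1/(hA).
R_inner film = 1/(h_i·2πr₁L) = 1/(639×2π×0.028×21.2) = 4.196×10^-4 K/W
R_aluminium pipe wall = ln(37/28)/(2π×210×21.2) = 9.964×10^-6 K/W
R_aerogel blanket = ln(102/37)/(2π×0.0163×21.2) = 0.467 K/W
R_cellular glass = ln(127/102)/(2π×0.0519×21.2) = 0.03171 K/W
R_outer film = 1/(h_o·2πr_oL) = 1/(18.4×2π×0.127×21.2) = 0.003213 K/W
R_total = 0.5024 K/W
Q = ΔT/R_total = 199/0.5024
Q = 396 W
T_interface = T_inner + Q·ΣR(inner→interface) = -183 + 396×0.4675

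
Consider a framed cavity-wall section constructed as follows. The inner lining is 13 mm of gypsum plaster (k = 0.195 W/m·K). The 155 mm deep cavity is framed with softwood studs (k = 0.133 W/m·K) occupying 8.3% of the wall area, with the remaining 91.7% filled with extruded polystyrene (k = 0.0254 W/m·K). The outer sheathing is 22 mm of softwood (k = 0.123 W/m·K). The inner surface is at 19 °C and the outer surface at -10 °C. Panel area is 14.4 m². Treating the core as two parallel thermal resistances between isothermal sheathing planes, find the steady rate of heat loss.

Q ≈ 87.7 W

Sheathing layers in series; stud and cavity paths in parallel between them.
R_inner = 0.013/(0.195×14.4) = 0.00463 K/W
R_stud  = 0.155/(0.133×0.083×14.4) = 0.9751 K/W
R_cav   = 0.155/(0.0254×0.917×14.4) = 0.4621 K/W
1/R_core = 1/R_stud + 1/R_cav → R_core = 0.3135 K/W
R_outer = 0.022/(0.123×14.4) = 0.01242 K/W
R_total = 0.3306 K/W
Q = ΔT/R_total = 29/0.3306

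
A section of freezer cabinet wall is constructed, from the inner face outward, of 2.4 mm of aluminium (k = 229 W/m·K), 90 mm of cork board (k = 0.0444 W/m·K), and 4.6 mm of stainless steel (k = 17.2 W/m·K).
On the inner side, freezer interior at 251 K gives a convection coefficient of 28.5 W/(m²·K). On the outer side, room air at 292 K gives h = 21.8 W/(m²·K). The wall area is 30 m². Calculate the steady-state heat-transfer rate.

Q ≈ 583 W

Thermal resistances in series:
R_inner film = 1/(h_i·A) = 1/(28.5×30) = 0.00117 K/W
R_aluminium = L/(kA) = 0.0024/(229×30) = 3.493×10^-7 K/W
R_cork board = L/(kA) = 0.09/(0.0444×30) = 0.06757 K/W
R_stainless steel = L/(kA) = 0.0046/(17.2×30) = 8.915×10^-6 K/W
R_outer film = 1/(h_o·A) = 1/(21.8×30) = 0.001529 K/W
R_total = 0.07028 K/W
Q = ΔT / R_total = 41 / 0.07028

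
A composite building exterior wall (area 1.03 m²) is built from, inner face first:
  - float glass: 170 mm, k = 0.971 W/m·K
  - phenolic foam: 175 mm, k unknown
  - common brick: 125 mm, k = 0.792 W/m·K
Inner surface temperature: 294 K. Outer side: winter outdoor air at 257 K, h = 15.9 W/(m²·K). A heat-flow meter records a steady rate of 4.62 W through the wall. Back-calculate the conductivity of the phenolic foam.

k ≈ 0.0223 W/(m·K)

Using the resistance-network approach (series):
R_float glass = L/(kA) = 0.17/(0.971×1.03) = 0.17 K/W
R_common brick = L/(kA) = 0.125/(0.792×1.03) = 0.1532 K/W
R_outer film = 1/(h_o·A) = 1/(15.9×1.03) = 0.06106 K/W
Sum of known resistances R_other = 0.3843 K/W
Total R = ΔT/Q = 37/4.62 = 8.009 K/W
R_phenolic foam = R_total − R_other = 7.624 K/W
k = L/(R·A) = 0.175/(7.624×1.03)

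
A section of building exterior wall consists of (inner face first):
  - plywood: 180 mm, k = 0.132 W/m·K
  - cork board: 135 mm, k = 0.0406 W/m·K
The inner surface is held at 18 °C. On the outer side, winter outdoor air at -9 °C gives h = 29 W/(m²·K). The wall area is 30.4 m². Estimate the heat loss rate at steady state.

Q ≈ 174 W

Treating each layer as a thermal resistance in series:
R_plywood = L/(kA) = 0.18/(0.132×30.4) = 0.04486 K/W
R_cork board = L/(kA) = 0.135/(0.0406×30.4) = 0.1094 K/W
R_outer film = 1/(h_o·A) = 1/(29×30.4) = 0.001134 K/W
R_total = 0.1554 K/W
Q = ΔT / R_total = 27 / 0.1554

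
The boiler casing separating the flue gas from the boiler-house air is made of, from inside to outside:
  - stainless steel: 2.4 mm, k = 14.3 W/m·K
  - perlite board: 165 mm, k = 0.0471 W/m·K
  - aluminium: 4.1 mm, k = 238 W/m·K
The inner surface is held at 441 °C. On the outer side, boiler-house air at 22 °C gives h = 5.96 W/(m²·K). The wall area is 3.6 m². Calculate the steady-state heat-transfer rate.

Q ≈ 411 W

Using the resistance-network approach (series):
R_stainless steel = L/(kA) = 0.0024/(14.3×3.6) = 4.662×10^-5 K/W
R_perlite board = L/(kA) = 0.165/(0.0471×3.6) = 0.9731 K/W
R_aluminium = L/(kA) = 0.0041/(238×3.6) = 4.785×10^-6 K/W
R_outer film = 1/(h_o·A) = 1/(5.96×3.6) = 0.04661 K/W
R_total = 1.02 K/W
Q = ΔT / R_total = 419 / 1.02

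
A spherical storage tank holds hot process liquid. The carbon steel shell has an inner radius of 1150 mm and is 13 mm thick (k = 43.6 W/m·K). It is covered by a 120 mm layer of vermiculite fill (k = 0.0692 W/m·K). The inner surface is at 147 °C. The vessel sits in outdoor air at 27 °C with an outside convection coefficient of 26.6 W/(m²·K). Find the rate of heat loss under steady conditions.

Q ≈ 1270 W

Radial (spherical) resistances in series:
R_carbon steel shell = (1/1.15 − 1/1.163)/(4π×43.6) = 1.774×10^-5 K/W
R_vermiculite fill = (1/1.163 − 1/1.283)/(4π×0.0692) = 0.09248 K/W
R_outer film = 1/(h·4πr_o²) = 1/(26.6×4π×1.283²) = 0.001817 K/W
R_total = 0.09432 K/W
Q = ΔT/R_total = 120/0.09432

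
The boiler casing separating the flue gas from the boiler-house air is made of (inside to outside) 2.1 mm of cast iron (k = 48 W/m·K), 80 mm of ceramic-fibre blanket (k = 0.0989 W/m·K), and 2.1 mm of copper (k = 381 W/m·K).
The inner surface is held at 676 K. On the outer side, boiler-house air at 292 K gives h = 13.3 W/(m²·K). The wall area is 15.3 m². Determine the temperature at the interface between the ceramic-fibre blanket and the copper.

T ≈ 325 K

Using the resistance-network approach (series):
R_cast iron = L/(kA) = 0.0021/(48×15.3) = 2.859×10^-6 K/W
R_ceramic-fibre blanket = L/(kA) = 0.08/(0.0989×15.3) = 0.05287 K/W
R_copper = L/(kA) = 0.0021/(381×15.3) = 3.602×10^-7 K/W
R_outer film = 1/(h_o·A) = 1/(13.3×15.3) = 0.004914 K/W
R_total = 0.05779 K/W;  Q = ΔT/R_total = 384/0.05779 = 6645 W
T_interface = T_inner − Q·ΣR(inner→interface) = 676 − 6650×0.05287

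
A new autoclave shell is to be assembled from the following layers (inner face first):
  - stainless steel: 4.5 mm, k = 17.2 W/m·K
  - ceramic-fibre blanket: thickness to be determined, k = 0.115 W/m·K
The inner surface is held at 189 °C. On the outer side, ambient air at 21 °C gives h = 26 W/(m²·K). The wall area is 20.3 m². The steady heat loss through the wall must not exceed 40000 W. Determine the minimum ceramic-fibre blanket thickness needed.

Series thermal resistances:
R_stainless steel = L/(kA) = 0.0045/(17.2×20.3) = 1.289×10^-5 K/W
R_outer film = 1/(h_o·A) = 1/(26×20.3) = 0.001895 K/W
Sum of the known resistances R_other = 0.001908 K/W
Required total resistance R_tot = ΔT/Q_allow = 168/40000 = 0.0042 K/W
R_ceramic-fibre blanket = R_tot − R_other = 0.002292 K/W
L = R·k·A = 0.002292×0.115×20.3

L ≈ 5.35 mm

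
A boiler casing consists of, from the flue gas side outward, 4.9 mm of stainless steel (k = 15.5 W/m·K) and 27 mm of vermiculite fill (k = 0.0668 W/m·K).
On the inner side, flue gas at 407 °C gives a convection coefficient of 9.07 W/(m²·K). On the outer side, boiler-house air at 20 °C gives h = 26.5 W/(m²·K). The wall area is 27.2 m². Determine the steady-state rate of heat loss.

Series thermal resistances:
R_inner film = 1/(h_i·A) = 1/(9.07×27.2) = 0.004053 K/W
R_stainless steel = L/(kA) = 0.0049/(15.5×27.2) = 1.162×10^-5 K/W
R_vermiculite fill = L/(kA) = 0.027/(0.0668×27.2) = 0.01486 K/W
R_outer film = 1/(h_o·A) = 1/(26.5×27.2) = 0.001387 K/W
R_total = 0.02031 K/W
Q = ΔT / R_total = 387 / 0.02031

Q ≈ 19100 W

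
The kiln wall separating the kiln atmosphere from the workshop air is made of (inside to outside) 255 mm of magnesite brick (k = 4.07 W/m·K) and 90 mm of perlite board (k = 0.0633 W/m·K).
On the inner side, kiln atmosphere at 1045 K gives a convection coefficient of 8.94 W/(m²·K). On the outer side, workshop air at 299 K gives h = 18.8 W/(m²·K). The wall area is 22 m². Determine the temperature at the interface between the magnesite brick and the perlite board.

Thermal resistances in series:
R_inner film = 1/(h_i·A) = 1/(8.94×22) = 0.005084 K/W
R_magnesite brick = L/(kA) = 0.255/(4.07×22) = 0.002848 K/W
R_perlite board = L/(kA) = 0.09/(0.0633×22) = 0.06463 K/W
R_outer film = 1/(h_o·A) = 1/(18.8×22) = 0.002418 K/W
R_total = 0.07498 K/W;  Q = ΔT/R_total = 746/0.07498 = 9950 W
T_interface = T_inner − Q·ΣR(inner→interface) = 1045 − 9950×0.007932

T ≈ 966 K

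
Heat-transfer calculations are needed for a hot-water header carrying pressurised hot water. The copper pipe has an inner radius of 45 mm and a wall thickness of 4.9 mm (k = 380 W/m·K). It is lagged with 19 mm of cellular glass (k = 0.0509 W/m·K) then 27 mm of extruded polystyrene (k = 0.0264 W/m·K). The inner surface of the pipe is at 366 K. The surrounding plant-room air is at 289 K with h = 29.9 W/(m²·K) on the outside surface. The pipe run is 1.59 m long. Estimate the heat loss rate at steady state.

Q ≈ 40 W

Per-layer cylindrical resistances, series-summed:
R_copper pipe wall = ln(49.9/45)/(2π×380×1.59) = 2.723×10^-5 K/W
R_cellular glass = ln(68.9/49.9)/(2π×0.0509×1.59) = 0.6345 K/W
R_extruded polystyrene = ln(95.9/68.9)/(2π×0.0264×1.59) = 1.254 K/W
R_outer film = 1/(h_o·2πr_oL) = 1/(29.9×2π×0.0959×1.59) = 0.03491 K/W
R_total = 1.923 K/W
Q = ΔT/R_total = 77/1.923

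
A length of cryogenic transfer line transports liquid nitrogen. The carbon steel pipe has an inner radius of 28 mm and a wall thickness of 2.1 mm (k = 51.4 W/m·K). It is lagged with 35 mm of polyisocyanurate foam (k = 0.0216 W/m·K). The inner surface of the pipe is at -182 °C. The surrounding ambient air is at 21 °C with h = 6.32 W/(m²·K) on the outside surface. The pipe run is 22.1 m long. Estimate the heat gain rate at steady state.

Q ≈ 739 W

For a radial system each layer contributes R = ln(r_out/r_in)/(2πkL); films add R = 1/(hA).
R_carbon steel pipe wall = ln(30.1/28)/(2π×51.4×22.1) = 1.013×10^-5 K/W
R_polyisocyanurate foam = ln(65.1/30.1)/(2π×0.0216×22.1) = 0.2572 K/W
R_outer film = 1/(h_o·2πr_oL) = 1/(6.32×2π×0.0651×22.1) = 0.0175 K/W
R_total = 0.2747 K/W
Q = ΔT/R_total = 203/0.2747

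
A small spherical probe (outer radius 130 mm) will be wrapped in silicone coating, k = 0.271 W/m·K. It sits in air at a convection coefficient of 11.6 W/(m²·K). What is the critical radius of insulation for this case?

r_cr ≈ 46.7 mm

For a sphere r_cr = 2k/h = 2×0.271/11.6
r_cr = 46.7 mm; since the bare radius (130 mm) is above r_cr, any added insulation will reduce heat loss.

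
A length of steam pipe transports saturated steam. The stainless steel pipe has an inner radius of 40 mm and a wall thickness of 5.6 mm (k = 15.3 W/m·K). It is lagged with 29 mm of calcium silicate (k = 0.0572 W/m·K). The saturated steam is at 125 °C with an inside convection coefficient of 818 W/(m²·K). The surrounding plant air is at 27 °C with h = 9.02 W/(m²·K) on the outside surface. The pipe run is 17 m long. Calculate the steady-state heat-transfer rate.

Radial resistances (cylindrical: R_cond = ln(r_o/r_i)/(2πkL), R_conv = 1/(h·2πrL)):
R_inner film = 1/(h_i·2πr₁L) = 1/(818×2π×0.04×17) = 2.861×10^-4 K/W
R_stainless steel pipe wall = ln(45.6/40)/(2π×15.3×17) = 8.018×10^-5 K/W
R_calcium silicate = ln(74.6/45.6)/(2π×0.0572×17) = 0.08056 K/W
R_outer film = 1/(h_o·2πr_oL) = 1/(9.02×2π×0.0746×17) = 0.01391 K/W
R_total = 0.09484 K/W
Q = ΔT/R_total = 98/0.09484

Q ≈ 1030 W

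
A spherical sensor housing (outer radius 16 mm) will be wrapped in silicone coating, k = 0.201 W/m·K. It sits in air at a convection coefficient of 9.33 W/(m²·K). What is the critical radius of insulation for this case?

For a sphere r_cr = 2k/h = 2×0.201/9.33
r_cr = 43.1 mm; since the bare radius (16 mm) is below r_cr, adding a thin layer of insulation will *increase* heat loss.

r_cr ≈ 43.1 mm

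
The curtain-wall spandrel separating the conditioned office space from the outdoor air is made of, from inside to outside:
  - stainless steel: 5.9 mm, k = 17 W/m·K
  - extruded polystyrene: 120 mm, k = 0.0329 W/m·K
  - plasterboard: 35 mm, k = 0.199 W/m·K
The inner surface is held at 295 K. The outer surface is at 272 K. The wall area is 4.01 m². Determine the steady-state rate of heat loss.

Q ≈ 24.1 W

Series thermal resistances:
R_stainless steel = L/(kA) = 0.0059/(17×4.01) = 8.655×10^-5 K/W
R_extruded polystyrene = L/(kA) = 0.12/(0.0329×4.01) = 0.9096 K/W
R_plasterboard = L/(kA) = 0.035/(0.199×4.01) = 0.04386 K/W
R_total = 0.9535 K/W
Q = ΔT / R_total = 23 / 0.9535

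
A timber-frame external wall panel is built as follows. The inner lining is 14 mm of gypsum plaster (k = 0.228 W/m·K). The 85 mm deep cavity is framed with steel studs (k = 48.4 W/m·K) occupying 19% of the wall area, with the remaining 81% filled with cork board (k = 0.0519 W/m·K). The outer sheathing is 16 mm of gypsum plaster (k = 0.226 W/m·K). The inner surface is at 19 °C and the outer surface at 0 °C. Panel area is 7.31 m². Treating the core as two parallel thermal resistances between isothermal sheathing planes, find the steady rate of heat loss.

Sheathing layers in series; stud and cavity paths in parallel between them.
R_inner = 0.014/(0.228×7.31) = 0.0084 K/W
R_stud  = 0.085/(48.4×0.19×7.31) = 0.001264 K/W
R_cav   = 0.085/(0.0519×0.81×7.31) = 0.2766 K/W
1/R_core = 1/R_stud + 1/R_cav → R_core = 0.001259 K/W
R_outer = 0.016/(0.226×7.31) = 0.009685 K/W
R_total = 0.01934 K/W
Q = ΔT/R_total = 19/0.01934

Q ≈ 982 W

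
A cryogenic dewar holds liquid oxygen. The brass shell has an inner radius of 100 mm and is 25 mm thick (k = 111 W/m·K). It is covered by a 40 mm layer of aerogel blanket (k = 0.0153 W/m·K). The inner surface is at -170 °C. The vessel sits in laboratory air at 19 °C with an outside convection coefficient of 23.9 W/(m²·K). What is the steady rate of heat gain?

Q ≈ 18.5 W

Each spherical layer contributes R = (1/r_i − 1/r_o)/(4πk):
R_brass shell = (1/0.1 − 1/0.125)/(4π×111) = 0.001434 K/W
R_aerogel blanket = (1/0.125 − 1/0.165)/(4π×0.0153) = 10.09 K/W
R_outer film = 1/(h·4πr_o²) = 1/(23.9×4π×0.165²) = 0.1223 K/W
R_total = 10.21 K/W
Q = ΔT/R_total = 189/10.21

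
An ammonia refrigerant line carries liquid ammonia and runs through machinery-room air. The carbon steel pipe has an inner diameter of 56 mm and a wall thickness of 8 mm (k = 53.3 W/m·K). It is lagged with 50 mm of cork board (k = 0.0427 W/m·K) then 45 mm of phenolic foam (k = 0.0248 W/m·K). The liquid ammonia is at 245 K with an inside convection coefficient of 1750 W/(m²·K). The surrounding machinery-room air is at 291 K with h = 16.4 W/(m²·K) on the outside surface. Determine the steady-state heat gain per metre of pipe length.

q′ ≈ 7.64 W/m

Treating each annulus and film as a series resistance:
R_inner film = 1/(h_i·2πr₁L) = 1/(1750×2π×0.028×1) = 0.003248 K/W
R_carbon steel pipe wall = ln(36/28)/(2π×53.3×1) = 7.504×10^-4 K/W
R_cork board = ln(86/36)/(2π×0.0427×1) = 3.246 K/W
R_phenolic foam = ln(131/86)/(2π×0.0248×1) = 2.701 K/W
R_outer film = 1/(h_o·2πr_oL) = 1/(16.4×2π×0.131×1) = 0.07408 K/W
R_total = 6.025 K/W
Q = ΔT/R_total = 46/6.025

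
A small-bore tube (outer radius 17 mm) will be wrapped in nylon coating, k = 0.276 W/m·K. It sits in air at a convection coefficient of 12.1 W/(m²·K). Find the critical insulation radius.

For a cylinder r_cr = k/h = 0.276/12.1
r_cr = 22.8 mm; since the bare radius (17 mm) is below r_cr, adding a thin layer of insulation will *increase* heat loss.

r_cr ≈ 22.8 mm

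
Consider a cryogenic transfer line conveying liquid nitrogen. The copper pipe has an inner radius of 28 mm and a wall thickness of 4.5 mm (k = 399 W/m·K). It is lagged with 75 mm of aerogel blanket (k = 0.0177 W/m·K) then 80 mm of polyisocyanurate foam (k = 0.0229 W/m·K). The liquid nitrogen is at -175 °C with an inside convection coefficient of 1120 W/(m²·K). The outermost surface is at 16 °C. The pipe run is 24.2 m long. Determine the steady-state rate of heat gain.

Per-layer cylindrical resistances, series-summed:
R_inner film = 1/(h_i·2πr₁L) = 1/(1120×2π×0.028×24.2) = 2.097×10^-4 K/W
R_copper pipe wall = ln(32.5/28)/(2π×399×24.2) = 2.457×10^-6 K/W
R_aerogel blanket = ln(107.5/32.5)/(2π×0.0177×24.2) = 0.4445 K/W
R_polyisocyanurate foam = ln(187.5/107.5)/(2π×0.0229×24.2) = 0.1598 K/W
R_total = 0.6045 K/W
Q = ΔT/R_total = 191/0.6045

Q ≈ 316 W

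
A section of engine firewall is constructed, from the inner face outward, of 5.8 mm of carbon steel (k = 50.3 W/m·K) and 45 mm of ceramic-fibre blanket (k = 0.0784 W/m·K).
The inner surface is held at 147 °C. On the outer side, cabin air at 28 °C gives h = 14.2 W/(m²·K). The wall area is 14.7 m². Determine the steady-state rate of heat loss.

Q ≈ 2710 W

Using the resistance-network approach (series):
R_carbon steel = L/(kA) = 0.0058/(50.3×14.7) = 7.844×10^-6 K/W
R_ceramic-fibre blanket = L/(kA) = 0.045/(0.0784×14.7) = 0.03905 K/W
R_outer film = 1/(h_o·A) = 1/(14.2×14.7) = 0.004791 K/W
R_total = 0.04384 K/W
Q = ΔT / R_total = 119 / 0.04384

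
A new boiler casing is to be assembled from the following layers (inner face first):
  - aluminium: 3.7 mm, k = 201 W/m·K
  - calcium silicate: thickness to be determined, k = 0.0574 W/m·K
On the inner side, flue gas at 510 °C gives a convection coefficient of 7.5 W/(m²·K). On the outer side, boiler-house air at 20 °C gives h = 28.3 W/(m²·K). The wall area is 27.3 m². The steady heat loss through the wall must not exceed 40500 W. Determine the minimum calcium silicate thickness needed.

L ≈ 9.28 mm

Using the resistance-network approach (series):
R_inner film = 1/(h_i·A) = 1/(7.5×27.3) = 0.004884 K/W
R_aluminium = L/(kA) = 0.0037/(201×27.3) = 6.743×10^-7 K/W
R_outer film = 1/(h_o·A) = 1/(28.3×27.3) = 0.001294 K/W
Sum of the known resistances R_other = 0.006179 K/W
Required total resistance R_tot = ΔT/Q_allow = 490/40500 = 0.0121 K/W
R_calcium silicate = R_tot − R_other = 0.00592 K/W
L = R·k·A = 0.00592×0.0574×27.3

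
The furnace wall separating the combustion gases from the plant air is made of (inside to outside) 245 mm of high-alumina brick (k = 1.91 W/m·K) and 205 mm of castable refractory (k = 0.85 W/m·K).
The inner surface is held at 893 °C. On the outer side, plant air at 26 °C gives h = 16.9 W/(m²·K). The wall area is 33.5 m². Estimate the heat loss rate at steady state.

Model the wall as resistances in series:
R_high-alumina brick = L/(kA) = 0.245/(1.91×33.5) = 0.003829 K/W
R_castable refractory = L/(kA) = 0.205/(0.85×33.5) = 0.007199 K/W
R_outer film = 1/(h_o·A) = 1/(16.9×33.5) = 0.001766 K/W
R_total = 0.01279 K/W
Q = ΔT / R_total = 867 / 0.01279

Q ≈ 67800 W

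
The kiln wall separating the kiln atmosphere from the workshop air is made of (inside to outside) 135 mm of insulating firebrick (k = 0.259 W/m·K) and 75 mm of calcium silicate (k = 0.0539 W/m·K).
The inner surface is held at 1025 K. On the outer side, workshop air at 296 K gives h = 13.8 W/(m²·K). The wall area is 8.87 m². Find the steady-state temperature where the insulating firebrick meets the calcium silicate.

Model the wall as resistances in series:
R_insulating firebrick = L/(kA) = 0.135/(0.259×8.87) = 0.05876 K/W
R_calcium silicate = L/(kA) = 0.075/(0.0539×8.87) = 0.1569 K/W
R_outer film = 1/(h_o·A) = 1/(13.8×8.87) = 0.00817 K/W
R_total = 0.2238 K/W;  Q = ΔT/R_total = 729/0.2238 = 3257 W
T_interface = T_inner − Q·ΣR(inner→interface) = 1025 − 3260×0.05876

T ≈ 834 K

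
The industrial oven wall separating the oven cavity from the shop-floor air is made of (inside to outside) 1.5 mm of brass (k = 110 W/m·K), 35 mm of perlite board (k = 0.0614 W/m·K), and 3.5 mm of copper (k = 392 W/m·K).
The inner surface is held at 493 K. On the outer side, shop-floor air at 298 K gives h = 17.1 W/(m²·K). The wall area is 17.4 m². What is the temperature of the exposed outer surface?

T ≈ 316 K

Thermal resistances in series:
R_brass = L/(kA) = 0.0015/(110×17.4) = 7.837×10^-7 K/W
R_perlite board = L/(kA) = 0.035/(0.0614×17.4) = 0.03276 K/W
R_copper = L/(kA) = 0.0035/(392×17.4) = 5.131×10^-7 K/W
R_outer film = 1/(h_o·A) = 1/(17.1×17.4) = 0.003361 K/W
R_total = 0.03612 K/W;  Q = ΔT/R_total = 195/0.03612 = 5398 W
T_interface = T_inner − Q·ΣR(inner→interface) = 493 − 5400×0.03276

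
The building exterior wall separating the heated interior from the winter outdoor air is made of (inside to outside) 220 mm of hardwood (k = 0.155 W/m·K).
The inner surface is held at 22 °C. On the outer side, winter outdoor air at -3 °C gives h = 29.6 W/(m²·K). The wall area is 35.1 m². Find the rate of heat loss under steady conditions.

Q ≈ 604 W

Series thermal resistances:
R_hardwood = L/(kA) = 0.22/(0.155×35.1) = 0.04044 K/W
R_outer film = 1/(h_o·A) = 1/(29.6×35.1) = 9.625×10^-4 K/W
R_total = 0.0414 K/W
Q = ΔT / R_total = 25 / 0.0414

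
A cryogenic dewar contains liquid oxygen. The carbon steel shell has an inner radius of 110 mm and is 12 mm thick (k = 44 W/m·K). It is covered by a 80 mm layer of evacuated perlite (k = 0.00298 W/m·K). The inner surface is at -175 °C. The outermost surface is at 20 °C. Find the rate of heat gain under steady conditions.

Each spherical layer contributes R = (1/r_i − 1/r_o)/(4πk):
R_carbon steel shell = (1/0.11 − 1/0.122)/(4π×44) = 0.001617 K/W
R_evacuated perlite = (1/0.122 − 1/0.202)/(4π×0.00298) = 86.69 K/W
R_total = 86.69 K/W
Q = ΔT/R_total = 195/86.69

Q ≈ 2.25 W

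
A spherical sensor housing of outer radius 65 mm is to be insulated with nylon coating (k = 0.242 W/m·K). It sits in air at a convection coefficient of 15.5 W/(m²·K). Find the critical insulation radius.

r_cr ≈ 31.2 mm

For a sphere r_cr = 2k/h = 2×0.242/15.5
r_cr = 31.2 mm; since the bare radius (65 mm) is above r_cr, any added insulation will reduce heat loss.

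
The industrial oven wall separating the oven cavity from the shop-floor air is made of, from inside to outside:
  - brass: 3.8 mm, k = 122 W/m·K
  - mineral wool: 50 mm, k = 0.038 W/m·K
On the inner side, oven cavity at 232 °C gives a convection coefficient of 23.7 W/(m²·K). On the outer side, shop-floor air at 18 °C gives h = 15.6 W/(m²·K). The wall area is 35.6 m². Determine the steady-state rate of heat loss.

Series thermal resistances:
R_inner film = 1/(h_i·A) = 1/(23.7×35.6) = 0.001185 K/W
R_brass = L/(kA) = 0.0038/(122×35.6) = 8.749×10^-7 K/W
R_mineral wool = L/(kA) = 0.05/(0.038×35.6) = 0.03696 K/W
R_outer film = 1/(h_o·A) = 1/(15.6×35.6) = 0.001801 K/W
R_total = 0.03995 K/W
Q = ΔT / R_total = 214 / 0.03995

Q ≈ 5360 W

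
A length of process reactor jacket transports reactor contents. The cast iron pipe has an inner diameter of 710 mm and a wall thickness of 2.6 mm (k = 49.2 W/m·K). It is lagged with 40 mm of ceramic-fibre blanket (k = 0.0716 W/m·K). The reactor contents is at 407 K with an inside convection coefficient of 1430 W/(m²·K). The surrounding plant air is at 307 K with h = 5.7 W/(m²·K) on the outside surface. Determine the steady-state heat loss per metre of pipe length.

Per-layer cylindrical resistances, series-summed:
R_inner film = 1/(h_i·2πr₁L) = 1/(1430×2π×0.355×1) = 3.135×10^-4 K/W
R_cast iron pipe wall = ln(357.6/355)/(2π×49.2×1) = 2.361×10^-5 K/W
R_ceramic-fibre blanket = ln(397.6/357.6)/(2π×0.0716×1) = 0.2357 K/W
R_outer film = 1/(h_o·2πr_oL) = 1/(5.7×2π×0.3976×1) = 0.07023 K/W
R_total = 0.3063 K/W
Q = ΔT/R_total = 100/0.3063

q′ ≈ 327 W/m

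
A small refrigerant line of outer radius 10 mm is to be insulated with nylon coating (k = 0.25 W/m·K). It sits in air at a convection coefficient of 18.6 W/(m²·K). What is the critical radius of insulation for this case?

r_cr ≈ 13.4 mm

For a cylinder r_cr = k/h = 0.25/18.6
r_cr = 13.4 mm; since the bare radius (10 mm) is below r_cr, adding a thin layer of insulation will *increase* heat loss.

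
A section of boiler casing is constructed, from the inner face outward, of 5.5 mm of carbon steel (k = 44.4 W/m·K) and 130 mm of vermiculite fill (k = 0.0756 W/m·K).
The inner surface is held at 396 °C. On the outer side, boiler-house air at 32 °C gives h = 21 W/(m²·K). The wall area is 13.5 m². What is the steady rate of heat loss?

Using the resistance-network approach (series):
R_carbon steel = L/(kA) = 0.0055/(44.4×13.5) = 9.176×10^-6 K/W
R_vermiculite fill = L/(kA) = 0.13/(0.0756×13.5) = 0.1274 K/W
R_outer film = 1/(h_o·A) = 1/(21×13.5) = 0.003527 K/W
R_total = 0.1309 K/W
Q = ΔT / R_total = 364 / 0.1309

Q ≈ 2780 W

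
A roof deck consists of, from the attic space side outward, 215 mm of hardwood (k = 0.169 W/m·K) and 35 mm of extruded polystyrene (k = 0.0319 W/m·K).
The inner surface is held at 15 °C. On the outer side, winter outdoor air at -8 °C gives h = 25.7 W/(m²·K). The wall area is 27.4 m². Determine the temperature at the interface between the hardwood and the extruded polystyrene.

Thermal resistances in series:
R_hardwood = L/(kA) = 0.215/(0.169×27.4) = 0.04643 K/W
R_extruded polystyrene = L/(kA) = 0.035/(0.0319×27.4) = 0.04004 K/W
R_outer film = 1/(h_o·A) = 1/(25.7×27.4) = 0.00142 K/W
R_total = 0.08789 K/W;  Q = ΔT/R_total = 23/0.08789 = 261.7 W
T_interface = T_inner − Q·ΣR(inner→interface) = 15 − 262×0.04643

T ≈ 2.85 °C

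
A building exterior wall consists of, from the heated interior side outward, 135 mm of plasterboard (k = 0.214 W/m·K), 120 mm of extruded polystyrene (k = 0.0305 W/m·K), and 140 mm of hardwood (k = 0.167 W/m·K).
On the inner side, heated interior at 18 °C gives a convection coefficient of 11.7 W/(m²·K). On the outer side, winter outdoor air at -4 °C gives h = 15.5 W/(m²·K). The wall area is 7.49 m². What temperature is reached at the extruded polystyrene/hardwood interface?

T ≈ -0.423 °C

Using the resistance-network approach (series):
R_inner film = 1/(h_i·A) = 1/(11.7×7.49) = 0.01141 K/W
R_plasterboard = L/(kA) = 0.135/(0.214×7.49) = 0.08422 K/W
R_extruded polystyrene = L/(kA) = 0.12/(0.0305×7.49) = 0.5253 K/W
R_hardwood = L/(kA) = 0.14/(0.167×7.49) = 0.1119 K/W
R_outer film = 1/(h_o·A) = 1/(15.5×7.49) = 0.008614 K/W
R_total = 0.7415 K/W;  Q = ΔT/R_total = 22/0.7415 = 29.67 W
T_interface = T_inner − Q·ΣR(inner→interface) = 18 − 29.7×0.6209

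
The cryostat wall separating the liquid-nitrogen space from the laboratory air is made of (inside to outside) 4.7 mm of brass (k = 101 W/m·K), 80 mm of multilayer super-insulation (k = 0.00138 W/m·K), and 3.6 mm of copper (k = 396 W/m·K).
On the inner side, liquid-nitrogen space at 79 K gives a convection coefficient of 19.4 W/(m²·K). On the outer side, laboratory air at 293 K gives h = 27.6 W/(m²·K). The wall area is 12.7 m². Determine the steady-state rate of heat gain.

Q ≈ 46.8 W

Model the wall as resistances in series:
R_inner film = 1/(h_i·A) = 1/(19.4×12.7) = 0.004059 K/W
R_brass = L/(kA) = 0.0047/(101×12.7) = 3.664×10^-6 K/W
R_multilayer super-insulation = L/(kA) = 0.08/(0.00138×12.7) = 4.565 K/W
R_copper = L/(kA) = 0.0036/(396×12.7) = 7.158×10^-7 K/W
R_outer film = 1/(h_o·A) = 1/(27.6×12.7) = 0.002853 K/W
R_total = 4.572 K/W
Q = ΔT / R_total = 214 / 4.572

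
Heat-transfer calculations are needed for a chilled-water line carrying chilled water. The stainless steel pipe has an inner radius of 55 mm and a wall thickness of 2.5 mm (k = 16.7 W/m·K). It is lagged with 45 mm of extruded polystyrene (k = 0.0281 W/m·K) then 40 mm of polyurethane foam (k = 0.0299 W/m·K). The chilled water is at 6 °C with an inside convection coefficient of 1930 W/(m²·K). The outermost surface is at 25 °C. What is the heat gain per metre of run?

Treating each annulus and film as a series resistance:
R_inner film = 1/(h_i·2πr₁L) = 1/(1930×2π×0.055×1) = 0.001499 K/W
R_stainless steel pipe wall = ln(57.5/55)/(2π×16.7×1) = 4.236×10^-4 K/W
R_extruded polystyrene = ln(102.5/57.5)/(2π×0.0281×1) = 3.274 K/W
R_polyurethane foam = ln(142.5/102.5)/(2π×0.0299×1) = 1.754 K/W
R_total = 5.03 K/W
Q = ΔT/R_total = 19/5.03

q′ ≈ 3.78 W/m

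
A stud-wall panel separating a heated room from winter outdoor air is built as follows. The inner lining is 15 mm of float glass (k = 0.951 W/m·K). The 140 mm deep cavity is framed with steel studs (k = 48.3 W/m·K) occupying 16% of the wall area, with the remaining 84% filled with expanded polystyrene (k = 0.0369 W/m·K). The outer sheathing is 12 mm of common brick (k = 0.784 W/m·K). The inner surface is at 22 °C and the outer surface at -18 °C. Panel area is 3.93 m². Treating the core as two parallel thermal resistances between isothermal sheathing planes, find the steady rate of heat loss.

Sheathing layers in series; stud and cavity paths in parallel between them.
R_inner = 0.015/(0.951×3.93) = 0.004013 K/W
R_stud  = 0.14/(48.3×0.16×3.93) = 0.00461 K/W
R_cav   = 0.14/(0.0369×0.84×3.93) = 1.149 K/W
1/R_core = 1/R_stud + 1/R_cav → R_core = 0.004591 K/W
R_outer = 0.012/(0.784×3.93) = 0.003895 K/W
R_total = 0.0125 K/W
Q = ΔT/R_total = 40/0.0125

Q ≈ 3200 W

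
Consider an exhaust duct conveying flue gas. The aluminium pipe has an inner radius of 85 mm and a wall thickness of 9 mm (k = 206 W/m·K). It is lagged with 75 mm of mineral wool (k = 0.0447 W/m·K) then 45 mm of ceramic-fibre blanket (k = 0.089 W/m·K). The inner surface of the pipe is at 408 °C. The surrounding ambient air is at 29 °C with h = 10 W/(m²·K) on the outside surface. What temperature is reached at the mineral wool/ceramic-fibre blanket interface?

Treating each annulus and film as a series resistance:
R_aluminium pipe wall = ln(94/85)/(2π×206×1) = 7.776×10^-5 K/W
R_mineral wool = ln(169/94)/(2π×0.0447×1) = 2.089 K/W
R_ceramic-fibre blanket = ln(214/169)/(2π×0.089×1) = 0.4222 K/W
R_outer film = 1/(h_o·2πr_oL) = 1/(10×2π×0.214×1) = 0.07437 K/W
R_total = 2.585 K/W
Q = ΔT/R_total = 379/2.585
Q = 147 W/m
T_interface = T_inner − Q·ΣR(inner→interface) = 408 − 147×2.089

T ≈ 102 °C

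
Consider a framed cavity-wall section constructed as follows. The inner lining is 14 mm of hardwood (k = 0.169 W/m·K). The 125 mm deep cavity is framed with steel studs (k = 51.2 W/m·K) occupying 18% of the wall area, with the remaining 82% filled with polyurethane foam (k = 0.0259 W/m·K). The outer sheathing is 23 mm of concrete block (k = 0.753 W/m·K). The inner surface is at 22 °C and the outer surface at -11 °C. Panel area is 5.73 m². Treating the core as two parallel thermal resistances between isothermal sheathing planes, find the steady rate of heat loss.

Q ≈ 1490 W

Sheathing layers in series; stud and cavity paths in parallel between them.
R_inner = 0.014/(0.169×5.73) = 0.01446 K/W
R_stud  = 0.125/(51.2×0.18×5.73) = 0.002367 K/W
R_cav   = 0.125/(0.0259×0.82×5.73) = 1.027 K/W
1/R_core = 1/R_stud + 1/R_cav → R_core = 0.002362 K/W
R_outer = 0.023/(0.753×5.73) = 0.005331 K/W
R_total = 0.02215 K/W
Q = ΔT/R_total = 33/0.02215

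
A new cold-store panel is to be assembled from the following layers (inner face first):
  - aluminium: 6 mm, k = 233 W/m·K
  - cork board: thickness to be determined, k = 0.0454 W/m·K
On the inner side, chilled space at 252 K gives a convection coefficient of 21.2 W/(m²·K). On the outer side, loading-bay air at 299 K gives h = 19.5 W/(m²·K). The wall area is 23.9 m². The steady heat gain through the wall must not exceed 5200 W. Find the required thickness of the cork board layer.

Thermal resistances in series:
R_inner film = 1/(h_i·A) = 1/(21.2×23.9) = 0.001974 K/W
R_aluminium = L/(kA) = 0.006/(233×23.9) = 1.077×10^-6 K/W
R_outer film = 1/(h_o·A) = 1/(19.5×23.9) = 0.002146 K/W
Sum of the known resistances R_other = 0.00412 K/W
Required total resistance R_tot = ΔT/Q_allow = 47/5200 = 0.009038 K/W
R_cork board = R_tot − R_other = 0.004918 K/W
L = R·k·A = 0.004918×0.0454×23.9

L ≈ 5.34 mm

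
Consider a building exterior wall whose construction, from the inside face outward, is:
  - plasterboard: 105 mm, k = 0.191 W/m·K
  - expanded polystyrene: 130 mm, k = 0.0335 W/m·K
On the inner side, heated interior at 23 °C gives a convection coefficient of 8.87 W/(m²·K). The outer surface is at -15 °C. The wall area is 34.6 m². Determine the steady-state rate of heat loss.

Q ≈ 289 W

Treating each layer as a thermal resistance in series:
R_inner film = 1/(h_i·A) = 1/(8.87×34.6) = 0.003258 K/W
R_plasterboard = L/(kA) = 0.105/(0.191×34.6) = 0.01589 K/W
R_expanded polystyrene = L/(kA) = 0.13/(0.0335×34.6) = 0.1122 K/W
R_total = 0.1313 K/W
Q = ΔT / R_total = 38 / 0.1313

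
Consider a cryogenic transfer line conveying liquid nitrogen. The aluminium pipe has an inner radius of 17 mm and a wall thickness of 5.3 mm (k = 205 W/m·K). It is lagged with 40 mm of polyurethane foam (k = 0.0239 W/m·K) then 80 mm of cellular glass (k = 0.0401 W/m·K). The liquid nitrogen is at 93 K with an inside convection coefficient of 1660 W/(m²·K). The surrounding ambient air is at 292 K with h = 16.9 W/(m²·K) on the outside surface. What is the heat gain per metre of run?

Radial resistances (cylindrical: R_cond = ln(r_o/r_i)/(2πkL), R_conv = 1/(h·2πrL)):
R_inner film = 1/(h_i·2πr₁L) = 1/(1660×2π×0.017×1) = 0.00564 K/W
R_aluminium pipe wall = ln(22.3/17)/(2π×205×1) = 2.107×10^-4 K/W
R_polyurethane foam = ln(62.3/22.3)/(2π×0.0239×1) = 6.841 K/W
R_cellular glass = ln(142.3/62.3)/(2π×0.0401×1) = 3.278 K/W
R_outer film = 1/(h_o·2πr_oL) = 1/(16.9×2π×0.1423×1) = 0.06618 K/W
R_total = 10.19 K/W
Q = ΔT/R_total = 199/10.19

q′ ≈ 19.5 W/m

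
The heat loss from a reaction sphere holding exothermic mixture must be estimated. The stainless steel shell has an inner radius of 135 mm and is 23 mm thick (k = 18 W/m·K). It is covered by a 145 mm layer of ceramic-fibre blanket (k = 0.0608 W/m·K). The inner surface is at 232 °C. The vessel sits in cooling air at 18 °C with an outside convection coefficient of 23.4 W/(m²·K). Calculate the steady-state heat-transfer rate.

Spherical conduction: R = (1/r_in − 1/r_out)/(4πk) per layer; series-sum.
R_stainless steel shell = (1/0.135 − 1/0.158)/(4π×18) = 0.004767 K/W
R_ceramic-fibre blanket = (1/0.158 − 1/0.303)/(4π×0.0608) = 3.964 K/W
R_outer film = 1/(h·4πr_o²) = 1/(23.4×4π×0.303²) = 0.03704 K/W
R_total = 4.006 K/W
Q = ΔT/R_total = 214/4.006

Q ≈ 53.4 W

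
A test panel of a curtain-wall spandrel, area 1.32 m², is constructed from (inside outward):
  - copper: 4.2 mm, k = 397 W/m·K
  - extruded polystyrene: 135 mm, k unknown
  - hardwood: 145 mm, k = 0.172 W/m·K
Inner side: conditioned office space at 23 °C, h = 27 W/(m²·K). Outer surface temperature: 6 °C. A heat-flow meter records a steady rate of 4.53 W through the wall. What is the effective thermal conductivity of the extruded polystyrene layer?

k ≈ 0.0331 W/(m·K)

Series thermal resistances:
R_inner film = 1/(h_i·A) = 1/(27×1.32) = 0.02806 K/W
R_copper = L/(kA) = 0.0042/(397×1.32) = 8.015×10^-6 K/W
R_hardwood = L/(kA) = 0.145/(0.172×1.32) = 0.6387 K/W
Sum of known resistances R_other = 0.6667 K/W
Total R = ΔT/Q = 17/4.53 = 3.753 K/W
R_extruded polystyrene = R_total − R_other = 3.086 K/W
k = L/(R·A) = 0.135/(3.086×1.32)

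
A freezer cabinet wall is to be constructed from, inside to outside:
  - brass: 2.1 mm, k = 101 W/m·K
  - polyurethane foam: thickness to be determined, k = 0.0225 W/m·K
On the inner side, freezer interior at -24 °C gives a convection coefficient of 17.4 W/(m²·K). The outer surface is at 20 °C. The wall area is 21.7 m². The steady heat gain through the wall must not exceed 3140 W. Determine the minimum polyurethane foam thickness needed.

Using the resistance-network approach (series):
R_inner film = 1/(h_i·A) = 1/(17.4×21.7) = 0.002648 K/W
R_brass = L/(kA) = 0.0021/(101×21.7) = 9.582×10^-7 K/W
Sum of the known resistances R_other = 0.002649 K/W
Required total resistance R_tot = ΔT/Q_allow = 44/3140 = 0.01401 K/W
R_polyurethane foam = R_tot − R_other = 0.01136 K/W
L = R·k·A = 0.01136×0.0225×21.7

L ≈ 5.55 mm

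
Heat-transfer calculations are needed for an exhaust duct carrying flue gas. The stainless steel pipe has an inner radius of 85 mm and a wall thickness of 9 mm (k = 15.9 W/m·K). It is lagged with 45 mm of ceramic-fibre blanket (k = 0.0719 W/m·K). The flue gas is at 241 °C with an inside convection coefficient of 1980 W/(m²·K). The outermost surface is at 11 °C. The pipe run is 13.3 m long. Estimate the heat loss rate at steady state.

Q ≈ 3520 W

For a radial system each layer contributes R = ln(r_out/r_in)/(2πkL); films add R = 1/(hA).
R_inner film = 1/(h_i·2πr₁L) = 1/(1980×2π×0.085×13.3) = 7.11×10^-5 K/W
R_stainless steel pipe wall = ln(94/85)/(2π×15.9×13.3) = 7.575×10^-5 K/W
R_ceramic-fibre blanket = ln(139/94)/(2π×0.0719×13.3) = 0.06511 K/W
R_total = 0.06525 K/W
Q = ΔT/R_total = 230/0.06525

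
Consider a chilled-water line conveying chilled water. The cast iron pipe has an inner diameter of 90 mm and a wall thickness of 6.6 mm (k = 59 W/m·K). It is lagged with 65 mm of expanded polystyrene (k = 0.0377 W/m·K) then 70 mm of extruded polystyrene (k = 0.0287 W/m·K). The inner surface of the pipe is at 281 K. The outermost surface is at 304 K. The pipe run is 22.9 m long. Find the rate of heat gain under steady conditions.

Radial resistances (cylindrical: R_cond = ln(r_o/r_i)/(2πkL), R_conv = 1/(h·2πrL)):
R_cast iron pipe wall = ln(51.6/45)/(2π×59×22.9) = 1.612×10^-5 K/W
R_expanded polystyrene = ln(116.6/51.6)/(2π×0.0377×22.9) = 0.1503 K/W
R_extruded polystyrene = ln(186.6/116.6)/(2π×0.0287×22.9) = 0.1139 K/W
R_total = 0.2642 K/W
Q = ΔT/R_total = 23/0.2642

Q ≈ 87.1 W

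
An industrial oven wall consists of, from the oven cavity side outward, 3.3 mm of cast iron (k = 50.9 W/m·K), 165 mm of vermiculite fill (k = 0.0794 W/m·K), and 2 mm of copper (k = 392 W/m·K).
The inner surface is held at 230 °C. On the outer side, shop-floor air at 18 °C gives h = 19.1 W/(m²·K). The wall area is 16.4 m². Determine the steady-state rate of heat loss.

Using the resistance-network approach (series):
R_cast iron = L/(kA) = 0.0033/(50.9×16.4) = 3.953×10^-6 K/W
R_vermiculite fill = L/(kA) = 0.165/(0.0794×16.4) = 0.1267 K/W
R_copper = L/(kA) = 0.002/(392×16.4) = 3.111×10^-7 K/W
R_outer film = 1/(h_o·A) = 1/(19.1×16.4) = 0.003192 K/W
R_total = 0.1299 K/W
Q = ΔT / R_total = 212 / 0.1299

Q ≈ 1630 W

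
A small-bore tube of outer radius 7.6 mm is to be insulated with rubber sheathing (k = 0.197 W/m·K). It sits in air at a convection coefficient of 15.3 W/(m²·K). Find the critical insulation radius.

r_cr ≈ 12.9 mm

For a cylinder r_cr = k/h = 0.197/15.3
r_cr = 12.9 mm; since the bare radius (7.6 mm) is below r_cr, adding a thin layer of insulation will *increase* heat loss.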